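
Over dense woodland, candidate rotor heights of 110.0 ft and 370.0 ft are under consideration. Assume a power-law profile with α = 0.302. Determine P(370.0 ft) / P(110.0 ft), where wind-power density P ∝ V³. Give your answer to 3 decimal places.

3.001

Speed ratio: V_B/V_A = (z_B/z_A)^α = (370.0/110.0)^0.302 = (3.3636)^0.302 = 1.44244
Power-density ratio: P_B/P_A = (V_B/V_A)³ = (1.44244)³ = 3.00116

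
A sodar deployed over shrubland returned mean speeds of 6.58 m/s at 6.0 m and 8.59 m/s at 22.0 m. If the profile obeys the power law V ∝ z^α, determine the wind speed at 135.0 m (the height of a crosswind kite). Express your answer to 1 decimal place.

First find α: α = ln(V₂/V₁)/ln(z₂/z₁) = ln(8.59/6.58)/ln(22.0/6.0) = 0.26656/1.29928 = 0.2052
Extrapolate from 22.0 m to 135.0 m: V₃ = 8.59 × (135.0/22.0)^0.2052 = 8.59 × 1.4509 = 12.4636 m/s

12.5 m/s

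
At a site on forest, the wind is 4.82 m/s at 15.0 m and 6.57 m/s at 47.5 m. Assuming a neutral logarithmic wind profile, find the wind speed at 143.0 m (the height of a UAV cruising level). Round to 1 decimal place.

8.2 m/s

Log law: V ∝ ln(z/z₀). From the pair, with r = V₁/V₂ = 0.73364,
ln z₀ = (ln z₁ − r·ln z₂)/(1 − r) = (2.7081 − 0.73364×3.8607)/0.26636 = -0.4668 → z₀ = 0.6270 m
V₃ = V₁ · ln(z₃/z₀)/ln(z₁/z₀) = 4.82 × 5.4296/3.1748 = 8.2432 m/s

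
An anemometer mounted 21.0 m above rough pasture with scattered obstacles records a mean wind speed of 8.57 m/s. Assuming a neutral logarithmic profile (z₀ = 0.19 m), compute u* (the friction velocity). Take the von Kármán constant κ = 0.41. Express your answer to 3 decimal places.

Log law: V(z) = (u*/κ) · ln(z/z₀) ⇒ u* = κ · V / ln(z/z₀)
u* = 0.41 × 8.57 / ln(21.0/0.19) = 0.41 × 8.57 / 4.7053
   = 3.5137 / 4.7053 = 0.7468 m/s

u* ≈ 0.747 m/s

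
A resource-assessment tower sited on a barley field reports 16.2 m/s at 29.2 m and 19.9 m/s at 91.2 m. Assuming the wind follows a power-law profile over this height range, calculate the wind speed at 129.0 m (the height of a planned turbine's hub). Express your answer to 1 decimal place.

21.2 m/s

First find α: α = ln(V₂/V₁)/ln(z₂/z₁) = ln(19.9/16.2)/ln(91.2/29.2) = 0.20571/1.13889 = 0.1806
Extrapolate from 91.2 m to 129.0 m: V₃ = 19.9 × (129.0/91.2)^0.1806 = 19.9 × 1.0646 = 21.1862 m/s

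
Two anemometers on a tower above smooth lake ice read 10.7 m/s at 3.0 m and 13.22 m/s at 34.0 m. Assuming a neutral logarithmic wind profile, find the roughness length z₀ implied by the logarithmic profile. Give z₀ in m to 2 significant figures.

z₀ ≈ 0.00010 m

Log law: V(z) ∝ ln(z/z₀). With r = V₁/V₂ = 10.7/13.22 = 0.80938,
r · ln(z₂/z₀) = ln(z₁/z₀) ⇒ ln z₀ = (ln z₁ − r·ln z₂)/(1 − r)
ln z₀ = (1.09861 − 0.80938×3.52636) / 0.19062 = -9.2097
z₀ = exp(-9.2097) = 0.0001001 m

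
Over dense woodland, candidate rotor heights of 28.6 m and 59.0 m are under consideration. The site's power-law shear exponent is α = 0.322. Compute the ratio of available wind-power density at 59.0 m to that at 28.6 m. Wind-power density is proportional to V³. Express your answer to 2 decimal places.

Speed ratio: V_B/V_A = (z_B/z_A)^α = (59.0/28.6)^0.322 = (2.0629)^0.322 = 1.26260
Power-density ratio: P_B/P_A = (V_B/V_A)³ = (1.26260)³ = 2.01277

2.01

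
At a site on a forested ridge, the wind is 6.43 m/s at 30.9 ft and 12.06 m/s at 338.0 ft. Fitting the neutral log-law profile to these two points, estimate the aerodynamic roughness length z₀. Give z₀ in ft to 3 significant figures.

Log law: V(z) ∝ ln(z/z₀). With r = V₁/V₂ = 6.43/12.06 = 0.53317,
r · ln(z₂/z₀) = ln(z₁/z₀) ⇒ ln z₀ = (ln z₁ − r·ln z₂)/(1 − r)
ln z₀ = (3.43076 − 0.53317×5.82305) / 0.46683 = 0.6985
z₀ = exp(0.6985) = 2.011 ft

z₀ ≈ 2.01 ft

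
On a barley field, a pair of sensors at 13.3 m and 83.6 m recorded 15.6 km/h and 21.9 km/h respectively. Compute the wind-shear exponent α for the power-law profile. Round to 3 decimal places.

Power law: V₂/V₁ = (z₂/z₁)^α ⇒ α = ln(V₂/V₁) / ln(z₂/z₁)
α = ln(21.9/15.6) / ln(83.6/13.3) = ln(1.4038) / ln(6.2857)
  = 0.33922 / 1.83828 = 0.18453

α ≈ 0.185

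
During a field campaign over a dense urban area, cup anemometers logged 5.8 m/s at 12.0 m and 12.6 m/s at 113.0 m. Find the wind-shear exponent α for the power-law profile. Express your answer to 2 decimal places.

α ≈ 0.35

Power law: V₂/V₁ = (z₂/z₁)^α ⇒ α = ln(V₂/V₁) / ln(z₂/z₁)
α = ln(12.6/5.8) / ln(113.0/12.0) = ln(2.1724) / ln(9.4167)
  = 0.77584 / 2.24248 = 0.34597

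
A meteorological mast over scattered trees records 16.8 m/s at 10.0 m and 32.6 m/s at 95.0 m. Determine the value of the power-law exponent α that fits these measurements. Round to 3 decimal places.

Power law: V₂/V₁ = (z₂/z₁)^α ⇒ α = ln(V₂/V₁) / ln(z₂/z₁)
α = ln(32.6/16.8) / ln(95.0/10.0) = ln(1.9405) / ln(9.5000)
  = 0.66293 / 2.25129 = 0.29447

α ≈ 0.294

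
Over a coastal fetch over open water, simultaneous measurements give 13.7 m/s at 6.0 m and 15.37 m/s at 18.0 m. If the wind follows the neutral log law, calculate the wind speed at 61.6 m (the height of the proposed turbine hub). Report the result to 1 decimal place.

Log law: V ∝ ln(z/z₀). From the pair, with r = V₁/V₂ = 0.89135,
ln z₀ = (ln z₁ − r·ln z₂)/(1 − r) = (1.7918 − 0.89135×2.8904)/0.10865 = -7.2208 → z₀ = 0.0007312 m
V₃ = V₁ · ln(z₃/z₀)/ln(z₁/z₀) = 13.7 × 11.3415/9.0126 = 17.2402 m/s

17.2 m/s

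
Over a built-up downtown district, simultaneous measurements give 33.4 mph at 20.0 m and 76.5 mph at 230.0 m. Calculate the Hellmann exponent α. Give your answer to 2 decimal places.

α ≈ 0.34

Power law: V₂/V₁ = (z₂/z₁)^α ⇒ α = ln(V₂/V₁) / ln(z₂/z₁)
α = ln(76.5/33.4) / ln(230.0/20.0) = ln(2.2904) / ln(11.5000)
  = 0.82873 / 2.44235 = 0.33932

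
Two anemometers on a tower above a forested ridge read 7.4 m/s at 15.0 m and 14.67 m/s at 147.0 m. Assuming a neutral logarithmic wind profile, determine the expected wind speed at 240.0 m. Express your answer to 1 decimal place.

Log law: V ∝ ln(z/z₀). From the pair, with r = V₁/V₂ = 0.50443,
ln z₀ = (ln z₁ − r·ln z₂)/(1 − r) = (2.7081 − 0.50443×4.9904)/0.49557 = 0.3849 → z₀ = 1.469 m
V₃ = V₁ · ln(z₃/z₀)/ln(z₁/z₀) = 7.4 × 5.0958/2.3232 = 16.2314 m/s

16.2 m/s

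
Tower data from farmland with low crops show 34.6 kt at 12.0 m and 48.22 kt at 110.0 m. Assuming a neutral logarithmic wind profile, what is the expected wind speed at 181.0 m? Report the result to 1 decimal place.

Log law: V ∝ ln(z/z₀). From the pair, with r = V₁/V₂ = 0.71754,
ln z₀ = (ln z₁ − r·ln z₂)/(1 − r) = (2.4849 − 0.71754×4.7005)/0.28246 = -3.1435 → z₀ = 0.04313 m
V₃ = V₁ · ln(z₃/z₀)/ln(z₁/z₀) = 34.6 × 8.3420/5.6284 = 51.2815 kt

51.3 kt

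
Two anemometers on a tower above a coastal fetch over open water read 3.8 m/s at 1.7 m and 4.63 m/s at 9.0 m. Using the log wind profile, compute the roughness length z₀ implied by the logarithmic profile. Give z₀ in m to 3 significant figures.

Log law: V(z) ∝ ln(z/z₀). With r = V₁/V₂ = 3.8/4.63 = 0.82073,
r · ln(z₂/z₀) = ln(z₁/z₀) ⇒ ln z₀ = (ln z₁ − r·ln z₂)/(1 − r)
ln z₀ = (0.53063 − 0.82073×2.19722) / 0.17927 = -7.0996
z₀ = exp(-7.0996) = 0.0008255 m

z₀ ≈ 0.000825 m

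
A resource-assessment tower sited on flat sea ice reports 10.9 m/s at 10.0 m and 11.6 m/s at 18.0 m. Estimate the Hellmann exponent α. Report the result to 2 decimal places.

α ≈ 0.11

Power law: V₂/V₁ = (z₂/z₁)^α ⇒ α = ln(V₂/V₁) / ln(z₂/z₁)
α = ln(11.6/10.9) / ln(18.0/10.0) = ln(1.0642) / ln(1.8000)
  = 0.06224 / 0.58779 = 0.10589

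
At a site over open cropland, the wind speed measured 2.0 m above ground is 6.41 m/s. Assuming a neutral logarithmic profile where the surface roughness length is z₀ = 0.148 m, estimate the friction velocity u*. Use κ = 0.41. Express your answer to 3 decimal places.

u* ≈ 1.009 m/s

Log law: V(z) = (u*/κ) · ln(z/z₀) ⇒ u* = κ · V / ln(z/z₀)
u* = 0.41 × 6.41 / ln(2.0/0.148) = 0.41 × 6.41 / 2.6037
   = 2.6281 / 2.6037 = 1.0094 m/s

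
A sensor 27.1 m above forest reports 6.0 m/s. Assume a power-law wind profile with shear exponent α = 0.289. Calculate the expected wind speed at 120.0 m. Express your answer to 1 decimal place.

9.2 m/s

Power-law profile: V₂ = V₁ · (z₂/z₁)^α
V₂ = 6.0 × (120.0/27.1)^0.289 = 6.0 × (4.4280)^0.289
    = 6.0 × 1.5373 = 9.2237 m/s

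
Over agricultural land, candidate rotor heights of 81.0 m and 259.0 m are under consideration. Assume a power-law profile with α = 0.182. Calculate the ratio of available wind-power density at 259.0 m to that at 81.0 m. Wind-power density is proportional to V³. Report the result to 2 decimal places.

Speed ratio: V_B/V_A = (z_B/z_A)^α = (259.0/81.0)^0.182 = (3.1975)^0.182 = 1.23560
Power-density ratio: P_B/P_A = (V_B/V_A)³ = (1.23560)³ = 1.88638

1.89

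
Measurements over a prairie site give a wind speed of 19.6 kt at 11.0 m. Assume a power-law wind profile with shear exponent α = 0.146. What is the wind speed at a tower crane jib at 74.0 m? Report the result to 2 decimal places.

Power-law profile: V₂ = V₁ · (z₂/z₁)^α
V₂ = 19.6 × (74.0/11.0)^0.146 = 19.6 × (6.7273)^0.146
    = 19.6 × 1.3209 = 25.8893 kt

25.89 kt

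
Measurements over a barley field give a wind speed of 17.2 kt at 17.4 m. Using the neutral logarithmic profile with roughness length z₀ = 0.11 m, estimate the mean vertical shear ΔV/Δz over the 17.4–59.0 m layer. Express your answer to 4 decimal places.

0.0997 kt/m

Log law: V₂ = V₁ · ln(z₂/z₀)/ln(z₁/z₀) = 17.2 × 6.2848/5.0637 = 21.3476 kt
ΔV/Δz = (21.3476 − 17.2)/(59.0 − 17.4) = 4.1476/41.6000 = 0.09970 kt/m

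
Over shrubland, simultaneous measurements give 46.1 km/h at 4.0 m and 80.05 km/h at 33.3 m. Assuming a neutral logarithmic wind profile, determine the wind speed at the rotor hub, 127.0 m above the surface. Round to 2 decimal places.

101.49 km/h

Log law: V ∝ ln(z/z₀). From the pair, with r = V₁/V₂ = 0.57589,
ln z₀ = (ln z₁ − r·ln z₂)/(1 − r) = (1.3863 − 0.57589×3.5056)/0.42411 = -1.4914 → z₀ = 0.2251 m
V₃ = V₁ · ln(z₃/z₀)/ln(z₁/z₀) = 46.1 × 6.3356/2.8777 = 101.4945 km/h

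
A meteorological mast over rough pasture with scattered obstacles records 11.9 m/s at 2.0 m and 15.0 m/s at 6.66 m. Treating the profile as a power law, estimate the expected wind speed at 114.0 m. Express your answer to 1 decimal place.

First find α: α = ln(V₂/V₁)/ln(z₂/z₁) = ln(15.0/11.9)/ln(6.66/2.0) = 0.23151/1.20297 = 0.1924
Extrapolate from 6.66 m to 114.0 m: V₃ = 15.0 × (114.0/6.66)^0.1924 = 15.0 × 1.7273 = 25.9098 m/s

25.9 m/s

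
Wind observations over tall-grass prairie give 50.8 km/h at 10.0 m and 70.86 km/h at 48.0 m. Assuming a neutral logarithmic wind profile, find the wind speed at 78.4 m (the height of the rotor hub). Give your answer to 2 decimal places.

Log law: V ∝ ln(z/z₀). From the pair, with r = V₁/V₂ = 0.71691,
ln z₀ = (ln z₁ − r·ln z₂)/(1 − r) = (2.3026 − 0.71691×3.8712)/0.28309 = -1.6698 → z₀ = 0.1883 m
V₃ = V₁ · ln(z₃/z₀)/ln(z₁/z₀) = 50.8 × 6.0316/3.9724 = 77.1343 km/h

77.13 km/h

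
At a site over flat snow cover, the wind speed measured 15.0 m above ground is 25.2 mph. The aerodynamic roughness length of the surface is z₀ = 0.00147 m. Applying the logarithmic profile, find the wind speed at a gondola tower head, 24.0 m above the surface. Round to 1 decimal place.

26.5 mph

Log law: V(z) ∝ ln(z/z₀), so V₂/V₁ = ln(z₂/z₀) / ln(z₁/z₀).
ln(24.0/0.00147) = 9.7005, ln(15.0/0.00147) = 9.2305
V₂ = 25.2 × 9.7005/9.2305 = 25.2 × 1.0509 = 26.4831 mph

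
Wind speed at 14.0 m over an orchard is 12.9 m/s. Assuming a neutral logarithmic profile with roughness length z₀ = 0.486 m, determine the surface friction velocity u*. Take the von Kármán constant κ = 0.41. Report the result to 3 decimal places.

Log law: V(z) = (u*/κ) · ln(z/z₀) ⇒ u* = κ · V / ln(z/z₀)
u* = 0.41 × 12.9 / ln(14.0/0.486) = 0.41 × 12.9 / 3.3606
   = 5.2890 / 3.3606 = 1.5738 m/s

u* ≈ 1.574 m/s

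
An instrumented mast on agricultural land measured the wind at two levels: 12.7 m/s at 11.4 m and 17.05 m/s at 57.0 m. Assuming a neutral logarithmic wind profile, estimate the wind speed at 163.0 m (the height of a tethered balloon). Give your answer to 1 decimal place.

Log law: V ∝ ln(z/z₀). From the pair, with r = V₁/V₂ = 0.74487,
ln z₀ = (ln z₁ − r·ln z₂)/(1 − r) = (2.4336 − 0.74487×4.0431)/0.25513 = -2.2652 → z₀ = 0.1038 m
V₃ = V₁ · ln(z₃/z₀)/ln(z₁/z₀) = 12.7 × 7.3590/4.6988 = 19.8898 m/s

19.9 m/s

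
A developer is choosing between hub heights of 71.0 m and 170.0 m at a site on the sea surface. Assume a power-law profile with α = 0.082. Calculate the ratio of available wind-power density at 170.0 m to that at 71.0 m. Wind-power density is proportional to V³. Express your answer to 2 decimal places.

1.24

Speed ratio: V_B/V_A = (z_B/z_A)^α = (170.0/71.0)^0.082 = (2.3944)^0.082 = 1.07422
Power-density ratio: P_B/P_A = (V_B/V_A)³ = (1.07422)³ = 1.23960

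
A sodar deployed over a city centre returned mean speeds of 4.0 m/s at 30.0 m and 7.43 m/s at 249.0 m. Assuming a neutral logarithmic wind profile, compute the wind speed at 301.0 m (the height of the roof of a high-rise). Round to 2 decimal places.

Log law: V ∝ ln(z/z₀). From the pair, with r = V₁/V₂ = 0.53836,
ln z₀ = (ln z₁ − r·ln z₂)/(1 − r) = (3.4012 − 0.53836×5.5175)/0.46164 = 0.9333 → z₀ = 2.543 m
V₃ = V₁ · ln(z₃/z₀)/ln(z₁/z₀) = 4.0 × 4.7738/2.4679 = 7.7374 m/s

7.74 m/s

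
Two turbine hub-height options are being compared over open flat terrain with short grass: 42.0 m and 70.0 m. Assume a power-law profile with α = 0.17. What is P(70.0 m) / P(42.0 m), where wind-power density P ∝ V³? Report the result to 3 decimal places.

Speed ratio: V_B/V_A = (z_B/z_A)^α = (70.0/42.0)^0.17 = (1.6667)^0.17 = 1.09072
Power-density ratio: P_B/P_A = (V_B/V_A)³ = (1.09072)³ = 1.29761

1.298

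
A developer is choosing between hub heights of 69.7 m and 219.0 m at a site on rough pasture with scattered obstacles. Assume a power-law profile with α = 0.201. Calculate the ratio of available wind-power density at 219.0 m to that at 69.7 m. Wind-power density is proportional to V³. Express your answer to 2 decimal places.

1.99

Speed ratio: V_B/V_A = (z_B/z_A)^α = (219.0/69.7)^0.201 = (3.1420)^0.201 = 1.25875
Power-density ratio: P_B/P_A = (V_B/V_A)³ = (1.25875)³ = 1.99443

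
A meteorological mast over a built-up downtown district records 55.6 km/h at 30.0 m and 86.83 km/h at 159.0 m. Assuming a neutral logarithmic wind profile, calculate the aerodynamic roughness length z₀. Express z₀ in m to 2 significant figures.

Log law: V(z) ∝ ln(z/z₀). With r = V₁/V₂ = 55.6/86.83 = 0.64033,
r · ln(z₂/z₀) = ln(z₁/z₀) ⇒ ln z₀ = (ln z₁ − r·ln z₂)/(1 − r)
ln z₀ = (3.40120 − 0.64033×5.06890) / 0.35967 = 0.4321
z₀ = exp(0.4321) = 1.541 m

z₀ ≈ 1.5 m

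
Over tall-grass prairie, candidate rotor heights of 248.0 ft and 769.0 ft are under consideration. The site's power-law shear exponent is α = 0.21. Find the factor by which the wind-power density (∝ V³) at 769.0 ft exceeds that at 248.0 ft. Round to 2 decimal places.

2.04

Speed ratio: V_B/V_A = (z_B/z_A)^α = (769.0/248.0)^0.21 = (3.1008)^0.21 = 1.26826
Power-density ratio: P_B/P_A = (V_B/V_A)³ = (1.26826)³ = 2.03999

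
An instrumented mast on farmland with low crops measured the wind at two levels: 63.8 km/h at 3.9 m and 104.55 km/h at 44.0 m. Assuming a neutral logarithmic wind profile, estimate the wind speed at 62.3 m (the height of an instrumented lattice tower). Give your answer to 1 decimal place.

Log law: V ∝ ln(z/z₀). From the pair, with r = V₁/V₂ = 0.61023,
ln z₀ = (ln z₁ − r·ln z₂)/(1 − r) = (1.3610 − 0.61023×3.7842)/0.38977 = -2.4329 → z₀ = 0.08778 m
V₃ = V₁ · ln(z₃/z₀)/ln(z₁/z₀) = 63.8 × 6.5649/3.7939 = 110.3983 km/h

110.4 km/h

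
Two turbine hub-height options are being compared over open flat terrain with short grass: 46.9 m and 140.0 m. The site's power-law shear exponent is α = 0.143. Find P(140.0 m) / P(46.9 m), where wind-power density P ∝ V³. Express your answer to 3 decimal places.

Speed ratio: V_B/V_A = (z_B/z_A)^α = (140.0/46.9)^0.143 = (2.9851)^0.143 = 1.16928
Power-density ratio: P_B/P_A = (V_B/V_A)³ = (1.16928)³ = 1.59866

1.599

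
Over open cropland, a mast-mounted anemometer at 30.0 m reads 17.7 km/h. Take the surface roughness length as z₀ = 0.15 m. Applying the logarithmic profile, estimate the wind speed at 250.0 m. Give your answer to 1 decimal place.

24.8 km/h

Log law: V(z) ∝ ln(z/z₀), so V₂/V₁ = ln(z₂/z₀) / ln(z₁/z₀).
ln(250.0/0.15) = 7.4186, ln(30.0/0.15) = 5.2983
V₂ = 17.7 × 7.4186/5.2983 = 17.7 × 1.4002 = 24.7831 km/h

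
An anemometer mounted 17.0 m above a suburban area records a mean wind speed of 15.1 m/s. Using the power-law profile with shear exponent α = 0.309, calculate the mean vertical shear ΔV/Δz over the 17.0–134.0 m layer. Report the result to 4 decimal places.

Power law: V₂ = V₁ · (z₂/z₁)^α = 15.1 × (7.8824)^0.309 = 28.5788 m/s
ΔV/Δz = (28.5788 − 15.1)/(134.0 − 17.0) = 13.4788/117.0000 = 0.11520 m/s/m

0.1152 m/s/m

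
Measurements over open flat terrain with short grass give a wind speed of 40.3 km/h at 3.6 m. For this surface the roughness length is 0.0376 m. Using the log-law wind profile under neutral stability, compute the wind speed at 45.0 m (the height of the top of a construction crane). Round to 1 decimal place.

62.6 km/h

Log law: V(z) ∝ ln(z/z₀), so V₂/V₁ = ln(z₂/z₀) / ln(z₁/z₀).
ln(45.0/0.0376) = 7.0874, ln(3.6/0.0376) = 4.5617
V₂ = 40.3 × 7.0874/4.5617 = 40.3 × 1.5537 = 62.6134 km/h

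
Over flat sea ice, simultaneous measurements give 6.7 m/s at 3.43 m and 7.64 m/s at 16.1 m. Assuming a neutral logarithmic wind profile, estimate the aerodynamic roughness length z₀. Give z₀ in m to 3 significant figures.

z₀ ≈ 0.0000561 m

Log law: V(z) ∝ ln(z/z₀). With r = V₁/V₂ = 6.7/7.64 = 0.87696,
r · ln(z₂/z₀) = ln(z₁/z₀) ⇒ ln z₀ = (ln z₁ − r·ln z₂)/(1 − r)
ln z₀ = (1.23256 − 0.87696×2.77882) / 0.12304 = -9.7886
z₀ = exp(-9.7886) = 0.00005608 m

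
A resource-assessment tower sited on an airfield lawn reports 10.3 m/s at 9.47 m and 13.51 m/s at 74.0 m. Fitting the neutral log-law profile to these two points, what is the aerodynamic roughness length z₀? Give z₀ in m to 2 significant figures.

Log law: V(z) ∝ ln(z/z₀). With r = V₁/V₂ = 10.3/13.51 = 0.76240,
r · ln(z₂/z₀) = ln(z₁/z₀) ⇒ ln z₀ = (ln z₁ − r·ln z₂)/(1 − r)
ln z₀ = (2.24813 − 0.76240×4.30407) / 0.23760 = -4.3488
z₀ = exp(-4.3488) = 0.01292 m

z₀ ≈ 0.013 m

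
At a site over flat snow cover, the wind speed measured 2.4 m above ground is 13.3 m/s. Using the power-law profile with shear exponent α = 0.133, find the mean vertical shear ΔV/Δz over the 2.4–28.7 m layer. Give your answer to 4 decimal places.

0.1977 m/s/m

Power law: V₂ = V₁ · (z₂/z₁)^α = 13.3 × (11.9583)^0.133 = 18.5004 m/s
ΔV/Δz = (18.5004 − 13.3)/(28.7 − 2.4) = 5.2004/26.3000 = 0.19774 m/s/m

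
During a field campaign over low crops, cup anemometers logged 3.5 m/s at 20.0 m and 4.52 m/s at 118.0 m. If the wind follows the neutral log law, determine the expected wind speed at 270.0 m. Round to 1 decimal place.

5.0 m/s

Log law: V ∝ ln(z/z₀). From the pair, with r = V₁/V₂ = 0.77434,
ln z₀ = (ln z₁ − r·ln z₂)/(1 − r) = (2.9957 − 0.77434×4.7707)/0.22566 = -3.0948 → z₀ = 0.04528 m
V₃ = V₁ · ln(z₃/z₀)/ln(z₁/z₀) = 3.5 × 8.6932/6.0905 = 4.9957 m/s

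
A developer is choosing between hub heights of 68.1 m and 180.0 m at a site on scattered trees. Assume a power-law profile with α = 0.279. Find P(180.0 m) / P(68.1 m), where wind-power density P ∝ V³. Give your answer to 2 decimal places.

2.26

Speed ratio: V_B/V_A = (z_B/z_A)^α = (180.0/68.1)^0.279 = (2.6432)^0.279 = 1.31151
Power-density ratio: P_B/P_A = (V_B/V_A)³ = (1.31151)³ = 2.25590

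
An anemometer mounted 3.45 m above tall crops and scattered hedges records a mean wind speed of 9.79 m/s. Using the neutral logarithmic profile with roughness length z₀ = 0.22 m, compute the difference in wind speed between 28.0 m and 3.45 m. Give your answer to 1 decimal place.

Log law: V₂ = V₁ · ln(z₂/z₀)/ln(z₁/z₀) = 9.79 × 4.8463/2.7525 = 17.2373 m/s
ΔV = 17.2373 − 9.79 = 7.4473 m/s

7.4 m/s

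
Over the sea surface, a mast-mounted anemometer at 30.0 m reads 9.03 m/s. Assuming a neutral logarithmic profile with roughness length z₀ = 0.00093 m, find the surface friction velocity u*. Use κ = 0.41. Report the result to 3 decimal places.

u* ≈ 0.357 m/s

Log law: V(z) = (u*/κ) · ln(z/z₀) ⇒ u* = κ · V / ln(z/z₀)
u* = 0.41 × 9.03 / ln(30.0/0.00093) = 0.41 × 9.03 / 10.3815
   = 3.7023 / 10.3815 = 0.3566 m/s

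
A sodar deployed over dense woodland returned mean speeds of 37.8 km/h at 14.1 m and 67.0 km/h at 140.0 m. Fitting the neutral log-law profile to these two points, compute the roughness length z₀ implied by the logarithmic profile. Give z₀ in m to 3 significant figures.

Log law: V(z) ∝ ln(z/z₀). With r = V₁/V₂ = 37.8/67.0 = 0.56418,
r · ln(z₂/z₀) = ln(z₁/z₀) ⇒ ln z₀ = (ln z₁ − r·ln z₂)/(1 − r)
ln z₀ = (2.64617 − 0.56418×4.94164) / 0.43582 = -0.3254
z₀ = exp(-0.3254) = 0.7223 m

z₀ ≈ 0.722 m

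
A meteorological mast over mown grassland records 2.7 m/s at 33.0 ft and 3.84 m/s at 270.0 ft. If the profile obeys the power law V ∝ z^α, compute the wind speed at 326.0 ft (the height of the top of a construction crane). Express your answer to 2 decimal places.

3.96 m/s

First find α: α = ln(V₂/V₁)/ln(z₂/z₁) = ln(3.84/2.7)/ln(270.0/33.0) = 0.35222/2.10191 = 0.1676
Extrapolate from 270.0 ft to 326.0 ft: V₃ = 3.84 × (326.0/270.0)^0.1676 = 3.84 × 1.0321 = 3.9632 m/s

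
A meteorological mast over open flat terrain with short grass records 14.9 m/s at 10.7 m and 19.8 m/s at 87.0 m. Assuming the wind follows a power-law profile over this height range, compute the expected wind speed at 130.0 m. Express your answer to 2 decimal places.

First find α: α = ln(V₂/V₁)/ln(z₂/z₁) = ln(19.8/14.9)/ln(87.0/10.7) = 0.28432/2.09566 = 0.1357
Extrapolate from 87.0 m to 130.0 m: V₃ = 19.8 × (130.0/87.0)^0.1357 = 19.8 × 1.0560 = 20.9088 m/s

20.91 m/s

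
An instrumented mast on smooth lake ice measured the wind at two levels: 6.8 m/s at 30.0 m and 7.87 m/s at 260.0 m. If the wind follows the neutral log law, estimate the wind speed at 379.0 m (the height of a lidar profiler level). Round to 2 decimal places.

Log law: V ∝ ln(z/z₀). From the pair, with r = V₁/V₂ = 0.86404,
ln z₀ = (ln z₁ − r·ln z₂)/(1 − r) = (3.4012 − 0.86404×5.5607)/0.13596 = -10.3226 → z₀ = 0.00003288 m
V₃ = V₁ · ln(z₃/z₀)/ln(z₁/z₀) = 6.8 × 16.2602/13.7238 = 8.0567 m/s

8.06 m/s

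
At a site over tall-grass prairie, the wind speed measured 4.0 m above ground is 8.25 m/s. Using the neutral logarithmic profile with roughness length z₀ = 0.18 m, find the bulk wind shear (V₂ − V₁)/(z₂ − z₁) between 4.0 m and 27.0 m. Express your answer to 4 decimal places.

0.2209 m/s/m

Log law: V₂ = V₁ · ln(z₂/z₀)/ln(z₁/z₀) = 8.25 × 5.0106/3.1011 = 13.3301 m/s
ΔV/Δz = (13.3301 − 8.25)/(27.0 − 4.0) = 5.0801/23.0000 = 0.22087 m/s/m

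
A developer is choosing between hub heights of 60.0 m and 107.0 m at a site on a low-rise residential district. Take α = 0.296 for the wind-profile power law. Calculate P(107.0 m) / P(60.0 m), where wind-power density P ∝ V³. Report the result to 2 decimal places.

Speed ratio: V_B/V_A = (z_B/z_A)^α = (107.0/60.0)^0.296 = (1.7833)^0.296 = 1.18677
Power-density ratio: P_B/P_A = (V_B/V_A)³ = (1.18677)³ = 1.67145

1.67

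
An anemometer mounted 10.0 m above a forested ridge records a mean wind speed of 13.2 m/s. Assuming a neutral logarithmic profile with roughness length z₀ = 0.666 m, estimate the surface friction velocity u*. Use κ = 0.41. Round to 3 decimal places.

u* ≈ 1.998 m/s

Log law: V(z) = (u*/κ) · ln(z/z₀) ⇒ u* = κ · V / ln(z/z₀)
u* = 0.41 × 13.2 / ln(10.0/0.666) = 0.41 × 13.2 / 2.7091
   = 5.4120 / 2.7091 = 1.9977 m/s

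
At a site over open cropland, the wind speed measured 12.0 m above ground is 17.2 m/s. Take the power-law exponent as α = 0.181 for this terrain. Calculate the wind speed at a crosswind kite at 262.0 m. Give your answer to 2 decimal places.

30.05 m/s

Power-law profile: V₂ = V₁ · (z₂/z₁)^α
V₂ = 17.2 × (262.0/12.0)^0.181 = 17.2 × (21.8333)^0.181
    = 17.2 × 1.7474 = 30.0545 m/s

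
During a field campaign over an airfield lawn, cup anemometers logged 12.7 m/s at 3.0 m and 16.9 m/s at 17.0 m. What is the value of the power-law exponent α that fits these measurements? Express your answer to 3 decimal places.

Power law: V₂/V₁ = (z₂/z₁)^α ⇒ α = ln(V₂/V₁) / ln(z₂/z₁)
α = ln(16.9/12.7) / ln(17.0/3.0) = ln(1.3307) / ln(5.6667)
  = 0.28571 / 1.73460 = 0.16471

α ≈ 0.165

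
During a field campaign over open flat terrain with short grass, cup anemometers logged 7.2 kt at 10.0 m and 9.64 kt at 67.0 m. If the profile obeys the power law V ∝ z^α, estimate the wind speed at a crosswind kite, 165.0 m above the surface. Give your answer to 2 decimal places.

11.07 kt

First find α: α = ln(V₂/V₁)/ln(z₂/z₁) = ln(9.64/7.2)/ln(67.0/10.0) = 0.29184/1.90211 = 0.1534
Extrapolate from 67.0 m to 165.0 m: V₃ = 9.64 × (165.0/67.0)^0.1534 = 9.64 × 1.1483 = 11.0696 kt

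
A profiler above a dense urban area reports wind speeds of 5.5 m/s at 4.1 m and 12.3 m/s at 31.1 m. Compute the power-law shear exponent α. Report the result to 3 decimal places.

α ≈ 0.397

Power law: V₂/V₁ = (z₂/z₁)^α ⇒ α = ln(V₂/V₁) / ln(z₂/z₁)
α = ln(12.3/5.5) / ln(31.1/4.1) = ln(2.2364) / ln(7.5854)
  = 0.80485 / 2.02622 = 0.39722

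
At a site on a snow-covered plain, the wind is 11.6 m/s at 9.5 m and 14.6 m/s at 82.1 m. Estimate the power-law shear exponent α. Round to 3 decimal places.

α ≈ 0.107

Power law: V₂/V₁ = (z₂/z₁)^α ⇒ α = ln(V₂/V₁) / ln(z₂/z₁)
α = ln(14.6/11.6) / ln(82.1/9.5) = ln(1.2586) / ln(8.6421)
  = 0.23002 / 2.15665 = 0.10665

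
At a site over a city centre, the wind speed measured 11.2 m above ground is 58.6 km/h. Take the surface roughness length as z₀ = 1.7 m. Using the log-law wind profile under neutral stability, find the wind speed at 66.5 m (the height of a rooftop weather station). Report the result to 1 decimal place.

114.0 km/h

Log law: V(z) ∝ ln(z/z₀), so V₂/V₁ = ln(z₂/z₀) / ln(z₁/z₀).
ln(66.5/1.7) = 3.6666, ln(11.2/1.7) = 1.8853
V₂ = 58.6 × 3.6666/1.8853 = 58.6 × 1.9448 = 113.9675 km/h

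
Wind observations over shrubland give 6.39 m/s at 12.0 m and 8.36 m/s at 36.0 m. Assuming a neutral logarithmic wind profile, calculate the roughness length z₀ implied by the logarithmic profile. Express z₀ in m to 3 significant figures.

z₀ ≈ 0.340 m

Log law: V(z) ∝ ln(z/z₀). With r = V₁/V₂ = 6.39/8.36 = 0.76435,
r · ln(z₂/z₀) = ln(z₁/z₀) ⇒ ln z₀ = (ln z₁ − r·ln z₂)/(1 − r)
ln z₀ = (2.48491 − 0.76435×3.58352) / 0.23565 = -1.0786
z₀ = exp(-1.0786) = 0.3401 m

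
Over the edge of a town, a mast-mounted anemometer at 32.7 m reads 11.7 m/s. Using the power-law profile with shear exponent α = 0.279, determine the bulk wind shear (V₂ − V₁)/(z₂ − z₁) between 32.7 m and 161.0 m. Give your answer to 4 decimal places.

Power law: V₂ = V₁ · (z₂/z₁)^α = 11.7 × (4.9235)^0.279 = 18.2529 m/s
ΔV/Δz = (18.2529 − 11.7)/(161.0 − 32.7) = 6.5529/128.3000 = 0.05107 m/s/m

0.0511 m/s/m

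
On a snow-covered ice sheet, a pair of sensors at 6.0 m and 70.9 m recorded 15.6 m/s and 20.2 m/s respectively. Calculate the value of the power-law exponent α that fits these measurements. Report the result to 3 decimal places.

Power law: V₂/V₁ = (z₂/z₁)^α ⇒ α = ln(V₂/V₁) / ln(z₂/z₁)
α = ln(20.2/15.6) / ln(70.9/6.0) = ln(1.2949) / ln(11.8167)
  = 0.25841 / 2.46951 = 0.10464

α ≈ 0.105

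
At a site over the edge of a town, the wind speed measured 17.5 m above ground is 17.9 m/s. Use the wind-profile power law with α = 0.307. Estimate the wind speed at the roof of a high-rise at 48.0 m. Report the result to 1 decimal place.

24.4 m/s

Power-law profile: V₂ = V₁ · (z₂/z₁)^α
V₂ = 17.9 × (48.0/17.5)^0.307 = 17.9 × (2.7429)^0.307
    = 17.9 × 1.3631 = 24.3995 m/s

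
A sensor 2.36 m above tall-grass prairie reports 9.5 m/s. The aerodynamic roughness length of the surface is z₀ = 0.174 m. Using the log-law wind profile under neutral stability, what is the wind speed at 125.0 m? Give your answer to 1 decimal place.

24.0 m/s

Log law: V(z) ∝ ln(z/z₀), so V₂/V₁ = ln(z₂/z₀) / ln(z₁/z₀).
ln(125.0/0.174) = 6.5770, ln(2.36/0.174) = 2.6074
V₂ = 9.5 × 6.5770/2.6074 = 9.5 × 2.5225 = 23.9635 m/s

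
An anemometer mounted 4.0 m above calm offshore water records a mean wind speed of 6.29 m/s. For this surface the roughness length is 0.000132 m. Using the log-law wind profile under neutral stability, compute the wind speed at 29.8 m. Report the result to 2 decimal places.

7.51 m/s

Log law: V(z) ∝ ln(z/z₀), so V₂/V₁ = ln(z₂/z₀) / ln(z₁/z₀).
ln(29.8/0.000132) = 12.3272, ln(4.0/0.000132) = 10.3190
V₂ = 6.29 × 12.3272/10.3190 = 6.29 × 1.1946 = 7.5141 m/s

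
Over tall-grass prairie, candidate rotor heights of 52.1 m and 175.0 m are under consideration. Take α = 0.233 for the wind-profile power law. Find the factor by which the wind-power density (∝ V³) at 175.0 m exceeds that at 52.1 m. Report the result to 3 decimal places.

Speed ratio: V_B/V_A = (z_B/z_A)^α = (175.0/52.1)^0.233 = (3.3589)^0.233 = 1.32619
Power-density ratio: P_B/P_A = (V_B/V_A)³ = (1.32619)³ = 2.33246

2.332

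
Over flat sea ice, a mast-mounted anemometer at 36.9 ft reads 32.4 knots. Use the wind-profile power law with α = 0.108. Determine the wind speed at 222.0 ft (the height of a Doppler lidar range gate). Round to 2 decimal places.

Power-law profile: V₂ = V₁ · (z₂/z₁)^α
V₂ = 32.4 × (222.0/36.9)^0.108 = 32.4 × (6.0163)^0.108
    = 32.4 × 1.2139 = 39.3289 knots

39.33 knots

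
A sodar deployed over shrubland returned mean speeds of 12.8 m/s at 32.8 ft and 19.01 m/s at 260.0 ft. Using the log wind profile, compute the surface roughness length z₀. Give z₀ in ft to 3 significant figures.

z₀ ≈ 0.460 ft

Log law: V(z) ∝ ln(z/z₀). With r = V₁/V₂ = 12.8/19.01 = 0.67333,
r · ln(z₂/z₀) = ln(z₁/z₀) ⇒ ln z₀ = (ln z₁ − r·ln z₂)/(1 − r)
ln z₀ = (3.49043 − 0.67333×5.56068) / 0.32667 = -0.7768
z₀ = exp(-0.7768) = 0.4599 ft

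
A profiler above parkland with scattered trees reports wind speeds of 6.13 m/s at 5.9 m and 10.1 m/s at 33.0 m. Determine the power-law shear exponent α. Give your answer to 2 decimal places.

Power law: V₂/V₁ = (z₂/z₁)^α ⇒ α = ln(V₂/V₁) / ln(z₂/z₁)
α = ln(10.1/6.13) / ln(33.0/5.9) = ln(1.6476) / ln(5.5932)
  = 0.49934 / 1.72156 = 0.29005

α ≈ 0.29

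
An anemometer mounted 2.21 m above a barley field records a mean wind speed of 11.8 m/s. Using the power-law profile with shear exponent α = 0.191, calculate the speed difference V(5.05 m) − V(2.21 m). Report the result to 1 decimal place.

2.0 m/s

Power law: V₂ = V₁ · (z₂/z₁)^α = 11.8 × (2.2851)^0.191 = 13.8176 m/s
ΔV = 13.8176 − 11.8 = 2.0176 m/s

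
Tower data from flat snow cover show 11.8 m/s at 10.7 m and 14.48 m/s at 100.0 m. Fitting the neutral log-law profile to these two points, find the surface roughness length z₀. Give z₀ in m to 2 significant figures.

Log law: V(z) ∝ ln(z/z₀). With r = V₁/V₂ = 11.8/14.48 = 0.81492,
r · ln(z₂/z₀) = ln(z₁/z₀) ⇒ ln z₀ = (ln z₁ − r·ln z₂)/(1 − r)
ln z₀ = (2.37024 − 0.81492×4.60517) / 0.18508 = -7.4701
z₀ = exp(-7.4701) = 0.0005699 m

z₀ ≈ 0.00057 m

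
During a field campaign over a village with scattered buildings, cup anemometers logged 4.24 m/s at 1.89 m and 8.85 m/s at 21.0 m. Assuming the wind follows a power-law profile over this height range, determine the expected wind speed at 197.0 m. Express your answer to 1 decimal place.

First find α: α = ln(V₂/V₁)/ln(z₂/z₁) = ln(8.85/4.24)/ln(21.0/1.89) = 0.73585/2.40795 = 0.3056
Extrapolate from 21.0 m to 197.0 m: V₃ = 8.85 × (197.0/21.0)^0.3056 = 8.85 × 1.9820 = 17.5411 m/s

17.5 m/s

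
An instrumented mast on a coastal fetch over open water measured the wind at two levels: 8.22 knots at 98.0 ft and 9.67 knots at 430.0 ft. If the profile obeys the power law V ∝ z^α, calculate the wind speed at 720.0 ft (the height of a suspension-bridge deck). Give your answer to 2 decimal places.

First find α: α = ln(V₂/V₁)/ln(z₂/z₁) = ln(9.67/8.22)/ln(430.0/98.0) = 0.16246/1.47882 = 0.1099
Extrapolate from 430.0 ft to 720.0 ft: V₃ = 9.67 × (720.0/430.0)^0.1099 = 9.67 × 1.0583 = 10.2334 knots

10.23 knots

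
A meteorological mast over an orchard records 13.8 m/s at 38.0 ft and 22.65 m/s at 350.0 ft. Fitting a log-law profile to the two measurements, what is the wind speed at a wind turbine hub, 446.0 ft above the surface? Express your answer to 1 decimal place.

Log law: V ∝ ln(z/z₀). From the pair, with r = V₁/V₂ = 0.60927,
ln z₀ = (ln z₁ − r·ln z₂)/(1 − r) = (3.6376 − 0.60927×5.8579)/0.39073 = 0.1754 → z₀ = 1.192 ft
V₃ = V₁ · ln(z₃/z₀)/ln(z₁/z₀) = 13.8 × 5.9250/3.4622 = 23.6161 m/s

23.6 m/s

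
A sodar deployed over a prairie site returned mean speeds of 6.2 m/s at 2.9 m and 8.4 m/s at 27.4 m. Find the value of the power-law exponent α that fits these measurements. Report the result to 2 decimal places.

α ≈ 0.14

Power law: V₂/V₁ = (z₂/z₁)^α ⇒ α = ln(V₂/V₁) / ln(z₂/z₁)
α = ln(8.4/6.2) / ln(27.4/2.9) = ln(1.3548) / ln(9.4483)
  = 0.30368 / 2.24583 = 0.13522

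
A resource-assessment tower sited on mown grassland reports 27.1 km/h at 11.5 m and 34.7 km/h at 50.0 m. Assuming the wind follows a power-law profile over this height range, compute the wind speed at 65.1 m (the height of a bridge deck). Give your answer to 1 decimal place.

36.3 km/h

First find α: α = ln(V₂/V₁)/ln(z₂/z₁) = ln(34.7/27.1)/ln(50.0/11.5) = 0.24721/1.46968 = 0.1682
Extrapolate from 50.0 m to 65.1 m: V₃ = 34.7 × (65.1/50.0)^0.1682 = 34.7 × 1.0454 = 36.2750 km/h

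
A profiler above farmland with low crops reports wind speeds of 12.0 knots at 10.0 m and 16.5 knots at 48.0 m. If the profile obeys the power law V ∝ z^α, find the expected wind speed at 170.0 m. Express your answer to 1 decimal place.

21.3 knots

First find α: α = ln(V₂/V₁)/ln(z₂/z₁) = ln(16.5/12.0)/ln(48.0/10.0) = 0.31845/1.56862 = 0.2030
Extrapolate from 48.0 m to 170.0 m: V₃ = 16.5 × (170.0/48.0)^0.2030 = 16.5 × 1.2927 = 21.3296 knots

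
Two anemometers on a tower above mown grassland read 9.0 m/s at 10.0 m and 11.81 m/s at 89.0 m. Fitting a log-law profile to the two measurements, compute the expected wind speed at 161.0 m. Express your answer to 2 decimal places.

12.57 m/s

Log law: V ∝ ln(z/z₀). From the pair, with r = V₁/V₂ = 0.76207,
ln z₀ = (ln z₁ − r·ln z₂)/(1 − r) = (2.3026 − 0.76207×4.4886)/0.23793 = -4.6990 → z₀ = 0.009104 m
V₃ = V₁ · ln(z₃/z₀)/ln(z₁/z₀) = 9.0 × 9.7804/7.0016 = 12.5720 m/s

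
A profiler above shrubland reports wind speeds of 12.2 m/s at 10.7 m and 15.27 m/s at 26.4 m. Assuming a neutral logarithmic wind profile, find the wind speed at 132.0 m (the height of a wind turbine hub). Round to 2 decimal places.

20.74 m/s

Log law: V ∝ ln(z/z₀). From the pair, with r = V₁/V₂ = 0.79895,
ln z₀ = (ln z₁ − r·ln z₂)/(1 − r) = (2.3702 − 0.79895×3.2734)/0.20105 = -1.2187 → z₀ = 0.2956 m
V₃ = V₁ · ln(z₃/z₀)/ln(z₁/z₀) = 12.2 × 6.1015/3.5889 = 20.7410 m/s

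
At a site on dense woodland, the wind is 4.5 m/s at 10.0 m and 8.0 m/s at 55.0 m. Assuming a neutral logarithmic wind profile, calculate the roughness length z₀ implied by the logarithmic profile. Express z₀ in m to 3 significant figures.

z₀ ≈ 1.12 m

Log law: V(z) ∝ ln(z/z₀). With r = V₁/V₂ = 4.5/8.0 = 0.56250,
r · ln(z₂/z₀) = ln(z₁/z₀) ⇒ ln z₀ = (ln z₁ − r·ln z₂)/(1 − r)
ln z₀ = (2.30259 − 0.56250×4.00733) / 0.43750 = 0.1108
z₀ = exp(0.1108) = 1.117 m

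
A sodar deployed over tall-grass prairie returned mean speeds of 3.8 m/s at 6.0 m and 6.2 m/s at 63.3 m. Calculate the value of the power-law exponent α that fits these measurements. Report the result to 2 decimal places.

α ≈ 0.21

Power law: V₂/V₁ = (z₂/z₁)^α ⇒ α = ln(V₂/V₁) / ln(z₂/z₁)
α = ln(6.2/3.8) / ln(63.3/6.0) = ln(1.6316) / ln(10.5500)
  = 0.48955 / 2.35613 = 0.20778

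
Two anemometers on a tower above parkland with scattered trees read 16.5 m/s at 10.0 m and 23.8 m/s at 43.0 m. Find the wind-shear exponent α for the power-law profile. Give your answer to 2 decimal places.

α ≈ 0.25

Power law: V₂/V₁ = (z₂/z₁)^α ⇒ α = ln(V₂/V₁) / ln(z₂/z₁)
α = ln(23.8/16.5) / ln(43.0/10.0) = ln(1.4424) / ln(4.3000)
  = 0.36633 / 1.45862 = 0.25115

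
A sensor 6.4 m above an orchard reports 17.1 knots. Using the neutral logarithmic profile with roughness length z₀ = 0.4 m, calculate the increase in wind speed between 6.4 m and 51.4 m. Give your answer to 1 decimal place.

Log law: V₂ = V₁ · ln(z₂/z₀)/ln(z₁/z₀) = 17.1 × 4.8559/2.7726 = 29.9490 knots
ΔV = 29.9490 − 17.1 = 12.8490 knots

12.8 knots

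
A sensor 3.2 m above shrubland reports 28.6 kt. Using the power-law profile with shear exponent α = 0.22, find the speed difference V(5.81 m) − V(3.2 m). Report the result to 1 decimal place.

Power law: V₂ = V₁ · (z₂/z₁)^α = 28.6 × (1.8156)^0.22 = 32.6101 kt
ΔV = 32.6101 − 28.6 = 4.0101 kt

4.0 kt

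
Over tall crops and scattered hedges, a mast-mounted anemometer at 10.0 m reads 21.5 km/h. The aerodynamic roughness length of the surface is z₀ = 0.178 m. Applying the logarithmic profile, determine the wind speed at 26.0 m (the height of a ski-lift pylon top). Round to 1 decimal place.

26.6 km/h

Log law: V(z) ∝ ln(z/z₀), so V₂/V₁ = ln(z₂/z₀) / ln(z₁/z₀).
ln(26.0/0.178) = 4.9841, ln(10.0/0.178) = 4.0286
V₂ = 21.5 × 4.9841/4.0286 = 21.5 × 1.2372 = 26.5995 km/h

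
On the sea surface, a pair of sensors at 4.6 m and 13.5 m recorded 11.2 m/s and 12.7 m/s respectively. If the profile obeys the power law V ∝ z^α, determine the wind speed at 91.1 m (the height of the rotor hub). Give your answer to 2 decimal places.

First find α: α = ln(V₂/V₁)/ln(z₂/z₁) = ln(12.7/11.2)/ln(13.5/4.6) = 0.12569/1.07663 = 0.1167
Extrapolate from 13.5 m to 91.1 m: V₃ = 12.7 × (91.1/13.5)^0.1167 = 12.7 × 1.2497 = 15.8710 m/s

15.87 m/s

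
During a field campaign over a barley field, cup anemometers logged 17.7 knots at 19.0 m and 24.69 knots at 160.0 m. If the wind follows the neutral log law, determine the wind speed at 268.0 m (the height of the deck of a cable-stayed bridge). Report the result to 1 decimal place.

Log law: V ∝ ln(z/z₀). From the pair, with r = V₁/V₂ = 0.71689,
ln z₀ = (ln z₁ − r·ln z₂)/(1 − r) = (2.9444 − 0.71689×5.0752)/0.28311 = -2.4510 → z₀ = 0.08621 m
V₃ = V₁ · ln(z₃/z₀)/ln(z₁/z₀) = 17.7 × 8.0420/5.3954 = 26.3822 knots

26.4 knots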